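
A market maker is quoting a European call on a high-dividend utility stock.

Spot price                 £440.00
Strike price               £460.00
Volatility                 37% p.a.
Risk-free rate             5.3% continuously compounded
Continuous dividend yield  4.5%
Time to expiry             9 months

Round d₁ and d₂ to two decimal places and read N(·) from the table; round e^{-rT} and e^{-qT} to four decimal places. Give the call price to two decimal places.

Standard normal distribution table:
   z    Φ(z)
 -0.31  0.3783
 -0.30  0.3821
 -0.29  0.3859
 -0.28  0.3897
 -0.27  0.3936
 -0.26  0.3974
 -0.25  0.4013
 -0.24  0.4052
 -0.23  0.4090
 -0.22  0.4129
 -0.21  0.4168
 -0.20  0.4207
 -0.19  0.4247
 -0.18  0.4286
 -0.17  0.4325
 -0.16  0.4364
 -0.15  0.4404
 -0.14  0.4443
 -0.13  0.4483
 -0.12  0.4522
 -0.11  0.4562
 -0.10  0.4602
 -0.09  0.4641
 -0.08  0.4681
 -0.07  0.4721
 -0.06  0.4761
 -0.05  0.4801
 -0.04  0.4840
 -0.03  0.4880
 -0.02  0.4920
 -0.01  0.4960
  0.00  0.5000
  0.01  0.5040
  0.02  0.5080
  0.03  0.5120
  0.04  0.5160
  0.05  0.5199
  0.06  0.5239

σ√T = 0.37 × 0.8660 = 0.3204
d₁ = [ln(440/460) + (0.053 − 0.045 + 0.37²/2)·0.75] / 0.3204 = [-0.0445 + 0.0573] / 0.3204 = 0.0402 ≈ 0.04
d₂ = d₁ − σ√T = 0.0402 − 0.3204 = -0.2802 ≈ -0.28
exp(−qT) = exp(−0.045·0.75) = 0.9668;  exp(−rT) = exp(−0.053·0.75) = 0.9610
C = 440·0.9668·N(0.04) − 460·0.9610·N(-0.28) = 440·0.9668·0.5160 − 460·0.9610·0.3897 = 219.5023 − 172.2708 = 47.2315

£47.23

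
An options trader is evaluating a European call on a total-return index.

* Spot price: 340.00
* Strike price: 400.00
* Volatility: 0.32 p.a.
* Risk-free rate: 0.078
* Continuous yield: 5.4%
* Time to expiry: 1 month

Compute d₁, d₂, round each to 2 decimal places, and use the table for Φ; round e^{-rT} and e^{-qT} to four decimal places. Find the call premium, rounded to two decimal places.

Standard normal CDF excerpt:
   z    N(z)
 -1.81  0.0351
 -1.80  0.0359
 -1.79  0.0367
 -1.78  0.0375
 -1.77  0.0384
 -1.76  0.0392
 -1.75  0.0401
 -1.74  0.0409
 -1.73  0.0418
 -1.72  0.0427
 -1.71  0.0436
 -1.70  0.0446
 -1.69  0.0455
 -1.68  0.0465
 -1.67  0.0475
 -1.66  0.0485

T = 0.08333;  σ√T = 0.0924
d₁ = [ln(340/400) + (0.078 − 0.054 + 0.32²/2)·0.08333] / 0.0924 = [-0.1625 + 0.0063] / 0.0924 = -1.6915 ≈ -1.69
d₂ = d₁ − σ√T = -1.6915 − 0.0924 = -1.7839 ≈ -1.78
exp(−qT) = exp(−0.054·0.08333) = 0.9955;  exp(−rT) = exp(−0.078·0.08333) = 0.9935
N(d₁) = N(-1.69) = 0.0455;  N(d₂) = N(-1.78) = 0.0375
C = 340·0.9955·0.0455 − 400·0.9935·0.0375 = 15.4004 − 14.9025 = 0.4979

0.50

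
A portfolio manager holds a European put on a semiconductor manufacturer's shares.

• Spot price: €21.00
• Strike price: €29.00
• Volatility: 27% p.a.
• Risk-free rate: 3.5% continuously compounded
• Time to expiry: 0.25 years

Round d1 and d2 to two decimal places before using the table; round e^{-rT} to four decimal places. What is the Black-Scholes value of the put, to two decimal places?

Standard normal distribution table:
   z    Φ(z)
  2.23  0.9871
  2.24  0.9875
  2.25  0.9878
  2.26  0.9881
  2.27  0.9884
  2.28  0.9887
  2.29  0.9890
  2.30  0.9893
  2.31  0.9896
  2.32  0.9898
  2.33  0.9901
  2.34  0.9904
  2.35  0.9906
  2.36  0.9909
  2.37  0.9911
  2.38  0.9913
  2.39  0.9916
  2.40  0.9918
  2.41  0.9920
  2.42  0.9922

T = 0.25;  σ√T = 0.1350
d₁ = [ln(21/29) + (0.035 + 0.27²/2)·0.25] / 0.1350 = [-0.3228 + 0.0179] / 0.1350 = -2.2586 → -2.26
d₂ = d₁ − σ√T = -2.2586 − 0.1350 = -2.3936 → -2.39
e^(−rT) = e^(−0.035·0.25) = 0.9913
N(−d₂) = N(2.39) = 0.9916;  N(−d₁) = N(2.26) = 0.9881
P = 29·0.9913·0.9916 − 21·0.9881 = 28.5062 − 20.7501 = 7.7561

€7.76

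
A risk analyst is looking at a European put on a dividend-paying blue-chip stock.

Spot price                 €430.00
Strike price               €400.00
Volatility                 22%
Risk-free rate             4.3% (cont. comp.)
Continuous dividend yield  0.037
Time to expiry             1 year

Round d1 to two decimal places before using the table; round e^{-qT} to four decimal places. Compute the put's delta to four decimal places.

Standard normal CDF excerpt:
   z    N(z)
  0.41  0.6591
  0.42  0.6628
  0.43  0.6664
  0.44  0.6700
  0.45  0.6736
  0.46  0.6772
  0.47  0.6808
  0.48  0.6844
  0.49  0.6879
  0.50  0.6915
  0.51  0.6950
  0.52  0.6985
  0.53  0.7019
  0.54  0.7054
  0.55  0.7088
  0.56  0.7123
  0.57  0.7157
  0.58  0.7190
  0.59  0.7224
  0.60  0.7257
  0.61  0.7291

-0.3076

σ√T = 0.22 × 1.0000 = 0.2200
d₁ = [ln(430/400) + (0.043 − 0.037 + ½·0.22²)·1] / (σ√T) = (0.0723 + 0.0302) / 0.2200 = 0.4660 ≈ 0.47
N(d₁) = N(0.47) = 0.6808
Δ_put = exp(−qT)·(N(d₁) − 1) = 0.9637·(0.6808 − 1) = -0.3076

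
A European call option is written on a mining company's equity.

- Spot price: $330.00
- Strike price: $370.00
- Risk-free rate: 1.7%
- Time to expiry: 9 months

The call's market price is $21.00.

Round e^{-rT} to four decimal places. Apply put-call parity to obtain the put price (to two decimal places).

e^(−rT) = e^(−0.017·0.75) = 0.9873
Put-call parity: C − P = S − K·e^(−rT) = 330 − 370·0.9873 = 330 − 365.3010 = -35.3010
P = C − (C − P) = 21.00 − (-35.3010) = 56.3010

$56.30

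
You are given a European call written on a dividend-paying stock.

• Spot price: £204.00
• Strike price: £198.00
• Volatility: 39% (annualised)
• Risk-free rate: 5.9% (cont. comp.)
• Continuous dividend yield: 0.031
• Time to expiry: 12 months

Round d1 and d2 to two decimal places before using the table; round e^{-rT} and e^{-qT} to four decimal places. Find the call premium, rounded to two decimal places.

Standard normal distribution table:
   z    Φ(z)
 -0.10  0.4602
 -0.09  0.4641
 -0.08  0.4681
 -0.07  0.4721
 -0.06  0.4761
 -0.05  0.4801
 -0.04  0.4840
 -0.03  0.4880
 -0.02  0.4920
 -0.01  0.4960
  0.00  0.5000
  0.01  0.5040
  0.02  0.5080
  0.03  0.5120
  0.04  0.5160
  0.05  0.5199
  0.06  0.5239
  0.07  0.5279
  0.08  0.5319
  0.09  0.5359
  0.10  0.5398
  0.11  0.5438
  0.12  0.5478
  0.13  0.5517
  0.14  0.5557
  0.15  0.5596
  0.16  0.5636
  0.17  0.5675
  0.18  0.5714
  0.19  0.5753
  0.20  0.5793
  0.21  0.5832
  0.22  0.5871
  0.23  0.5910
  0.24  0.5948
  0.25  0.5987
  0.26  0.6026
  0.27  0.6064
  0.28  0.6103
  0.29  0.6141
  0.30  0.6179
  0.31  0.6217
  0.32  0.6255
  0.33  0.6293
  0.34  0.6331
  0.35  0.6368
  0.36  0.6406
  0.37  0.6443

T = 1;  σ√T = 0.3900
d₁ = [ln(204/198) + (0.059 − 0.031 + 0.39²/2)·1] / 0.3900 = [0.0299 + 0.1041] / 0.3900 = 0.3433 which rounds to 0.34
d₂ = d₁ − σ√T = 0.3433 − 0.3900 = -0.0467 which rounds to -0.05
e^(−qT) = e^(−0.031·1) = 0.9695;  e^(−rT) = e^(−0.059·1) = 0.9427
N(d₁) = N(0.34) = 0.6331;  N(d₂) = N(-0.05) = 0.4801
C = 204·0.9695·0.6331 − 198·0.9427·0.4801 = 125.2133 − 89.6129 = 35.6004

£35.60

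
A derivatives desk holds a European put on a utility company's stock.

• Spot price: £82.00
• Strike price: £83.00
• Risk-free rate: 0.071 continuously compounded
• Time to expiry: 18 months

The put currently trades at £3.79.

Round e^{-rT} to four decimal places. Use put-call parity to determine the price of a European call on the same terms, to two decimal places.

e^(−rT) = e^(−0.071·1.5) = 0.8990
Put-call parity: C − P = S − K·e^(−rT) = 82 − 83·0.8990 = 82 − 74.6170 = 7.3830
C = P + (C − P) = 3.79 + (7.3830) = 11.1730

£11.17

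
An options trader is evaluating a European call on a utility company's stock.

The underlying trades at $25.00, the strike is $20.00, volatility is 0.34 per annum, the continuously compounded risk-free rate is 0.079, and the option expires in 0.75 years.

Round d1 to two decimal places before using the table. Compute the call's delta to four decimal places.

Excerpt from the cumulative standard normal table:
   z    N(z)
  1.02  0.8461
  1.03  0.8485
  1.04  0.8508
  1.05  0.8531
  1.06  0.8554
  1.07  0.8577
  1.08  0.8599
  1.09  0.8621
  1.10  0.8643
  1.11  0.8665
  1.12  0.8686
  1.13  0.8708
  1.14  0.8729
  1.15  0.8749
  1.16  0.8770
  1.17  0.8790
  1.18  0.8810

0.8665

σ√T = 0.34·√0.75 = 0.2944
d₁ = [ln(25/20) + (0.079 + 0.34²/2)·0.75] / 0.2944 = [0.2231 + 0.1026] / 0.2944 = 1.1063 which rounds to 1.11
N(d₁) = N(1.11) = 0.8665
Δ_call = N(d₁) = 0.8665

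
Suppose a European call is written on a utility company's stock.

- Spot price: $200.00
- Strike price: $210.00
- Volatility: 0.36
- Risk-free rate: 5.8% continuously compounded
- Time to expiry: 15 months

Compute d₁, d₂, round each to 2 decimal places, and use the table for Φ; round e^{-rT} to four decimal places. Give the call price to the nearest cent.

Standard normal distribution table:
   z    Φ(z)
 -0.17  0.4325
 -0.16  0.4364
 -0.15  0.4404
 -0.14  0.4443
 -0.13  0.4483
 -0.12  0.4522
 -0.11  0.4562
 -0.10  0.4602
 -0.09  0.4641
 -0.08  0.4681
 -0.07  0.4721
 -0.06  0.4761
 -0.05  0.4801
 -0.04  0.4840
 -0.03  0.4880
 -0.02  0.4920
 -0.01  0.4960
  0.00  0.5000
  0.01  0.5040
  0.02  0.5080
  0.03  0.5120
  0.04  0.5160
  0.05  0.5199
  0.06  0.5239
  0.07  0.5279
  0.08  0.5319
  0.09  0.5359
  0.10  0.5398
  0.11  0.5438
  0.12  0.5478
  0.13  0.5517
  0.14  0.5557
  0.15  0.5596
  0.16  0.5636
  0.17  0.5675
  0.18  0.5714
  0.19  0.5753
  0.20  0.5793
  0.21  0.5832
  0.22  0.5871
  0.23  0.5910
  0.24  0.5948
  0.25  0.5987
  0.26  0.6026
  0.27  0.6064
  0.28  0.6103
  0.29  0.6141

T = 1.25;  σ√T = 0.4025
ln(S/K) + (r + σ²/2)T = ln(200/210) + (0.058 + 0.36²/2)·1.25 = -0.0488 + 0.1535 = 0.1047
d₁ = 0.1047 / 0.4025 = 0.2602 → 0.26
d₂ = d₁ − σ√T = 0.2602 − 0.4025 = -0.1423 → -0.14
exp(−rT) = exp(−0.058·1.25) = 0.9301
N(d₁) = N(0.26) = 0.6026;  N(d₂) = N(-0.14) = 0.4443
C = 200·0.6026 − 210·0.9301·0.4443 = 120.5200 − 86.7811 = 33.7389

$33.74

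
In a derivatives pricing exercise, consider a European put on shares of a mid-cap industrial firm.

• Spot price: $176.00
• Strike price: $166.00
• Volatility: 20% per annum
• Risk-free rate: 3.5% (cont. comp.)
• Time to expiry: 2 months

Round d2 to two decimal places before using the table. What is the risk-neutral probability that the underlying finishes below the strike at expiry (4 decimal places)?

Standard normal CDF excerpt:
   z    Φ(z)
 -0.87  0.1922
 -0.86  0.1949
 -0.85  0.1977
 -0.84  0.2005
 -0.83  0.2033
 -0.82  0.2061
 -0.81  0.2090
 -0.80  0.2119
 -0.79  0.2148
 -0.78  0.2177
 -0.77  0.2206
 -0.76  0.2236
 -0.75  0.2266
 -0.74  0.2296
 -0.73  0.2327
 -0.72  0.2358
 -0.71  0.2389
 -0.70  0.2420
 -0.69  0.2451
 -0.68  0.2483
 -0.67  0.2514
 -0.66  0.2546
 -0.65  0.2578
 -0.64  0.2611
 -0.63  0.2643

0.2266

σ√T = 0.2 × 0.4082 = 0.0816
ln(S/K) + (r + σ²/2)T = ln(176/166) + (0.035 + 0.2²/2)·0.1667 = 0.0585 + 0.0092 = 0.0677
d₁ = 0.0677 / 0.0816 = 0.8287 ⇒ 0.83
d₂ = d₁ − σ√T = 0.8287 − 0.0816 = 0.7470 ⇒ 0.75
Pr(exercise) under Q = N(−d₂) = N(-0.75) = 0.2266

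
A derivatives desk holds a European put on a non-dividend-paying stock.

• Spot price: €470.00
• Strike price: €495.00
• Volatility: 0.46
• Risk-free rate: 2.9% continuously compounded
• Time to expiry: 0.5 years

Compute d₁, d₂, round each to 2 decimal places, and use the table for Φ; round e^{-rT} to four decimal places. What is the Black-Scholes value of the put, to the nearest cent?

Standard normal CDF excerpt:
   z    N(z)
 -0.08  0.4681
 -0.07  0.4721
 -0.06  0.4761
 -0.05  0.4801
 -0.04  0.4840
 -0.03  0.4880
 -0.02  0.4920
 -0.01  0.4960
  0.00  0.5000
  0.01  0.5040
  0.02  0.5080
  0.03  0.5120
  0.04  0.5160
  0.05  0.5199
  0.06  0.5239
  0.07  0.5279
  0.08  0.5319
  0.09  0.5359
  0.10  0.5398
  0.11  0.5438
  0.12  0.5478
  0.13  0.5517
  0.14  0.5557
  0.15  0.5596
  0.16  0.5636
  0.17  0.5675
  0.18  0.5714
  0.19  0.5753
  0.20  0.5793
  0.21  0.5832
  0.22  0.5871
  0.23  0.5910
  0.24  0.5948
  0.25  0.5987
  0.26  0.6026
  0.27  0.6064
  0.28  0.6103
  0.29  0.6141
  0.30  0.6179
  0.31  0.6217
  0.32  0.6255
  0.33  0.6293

€72.10

σ√T = 0.46 × 0.7071 = 0.3253
d₁ = [ln(470/495) + (0.029 + 0.46²/2)·0.5] / 0.3253 = [-0.0518 + 0.0674] / 0.3253 = 0.0479 ⇒ 0.05
d₂ = d₁ − σ√T = 0.0479 − 0.3253 = -0.2774 ⇒ -0.28
exp(−rT) = exp(−0.029·0.5) = 0.9856
N(−d₂) = N(0.28) = 0.6103;  N(−d₁) = N(-0.05) = 0.4801
P = 495·0.9856·0.6103 − 470·0.4801 = 297.7483 − 225.6470 = 72.1013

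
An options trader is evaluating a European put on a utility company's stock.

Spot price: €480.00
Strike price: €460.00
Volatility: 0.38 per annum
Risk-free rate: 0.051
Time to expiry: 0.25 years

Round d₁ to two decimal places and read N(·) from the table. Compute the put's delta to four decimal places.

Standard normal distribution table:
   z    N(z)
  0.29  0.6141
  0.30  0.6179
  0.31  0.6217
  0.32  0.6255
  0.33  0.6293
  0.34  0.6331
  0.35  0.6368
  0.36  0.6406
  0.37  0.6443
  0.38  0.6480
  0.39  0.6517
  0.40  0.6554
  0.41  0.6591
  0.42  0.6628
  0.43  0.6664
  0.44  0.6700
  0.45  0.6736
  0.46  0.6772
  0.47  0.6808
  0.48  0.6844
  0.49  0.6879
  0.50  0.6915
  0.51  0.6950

-0.3483

σ√T = 0.38 × 0.5000 = 0.1900
d₁ = [ln(480/460) + (0.051 + 0.38²/2)·0.25] / 0.1900 = [0.0426 + 0.0308] / 0.1900 = 0.3861 which rounds to 0.39
N(d₁) = N(0.39) = 0.6517
Δ_put = N(d₁) − 1 = 0.6517 − 1 = -0.3483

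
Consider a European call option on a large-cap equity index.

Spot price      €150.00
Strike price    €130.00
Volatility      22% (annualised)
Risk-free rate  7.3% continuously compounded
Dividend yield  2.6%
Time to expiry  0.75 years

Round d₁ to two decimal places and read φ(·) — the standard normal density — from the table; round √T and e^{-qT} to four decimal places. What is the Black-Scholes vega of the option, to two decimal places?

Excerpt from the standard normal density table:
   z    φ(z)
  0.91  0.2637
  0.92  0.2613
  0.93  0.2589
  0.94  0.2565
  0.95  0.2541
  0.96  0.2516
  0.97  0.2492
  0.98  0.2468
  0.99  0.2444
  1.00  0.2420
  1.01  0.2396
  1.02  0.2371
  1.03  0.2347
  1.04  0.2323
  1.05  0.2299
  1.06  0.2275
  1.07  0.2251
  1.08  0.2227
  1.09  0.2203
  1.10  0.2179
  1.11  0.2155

29.90

T = 0.75;  σ√T = 0.1905
d₁ = [ln(150/130) + (0.073 − 0.026 + 0.22²/2)·0.75] / 0.1905 = [0.1431 + 0.0534] / 0.1905 = 1.0314 ≈ 1.03
√T = √0.75 = 0.8660
φ(d₁) = φ(1.03) = 0.2347
exp(−qT) = exp(−0.026·0.75) = 0.9807
vega = S·exp(−qT)·φ(d₁)·√T = 150·0.9807·0.2347·0.8660 = 29.8991
(The put has the same vega.)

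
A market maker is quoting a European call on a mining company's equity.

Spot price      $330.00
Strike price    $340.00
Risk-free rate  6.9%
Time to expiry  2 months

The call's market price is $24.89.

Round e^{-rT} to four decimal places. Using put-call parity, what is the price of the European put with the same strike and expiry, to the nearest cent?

exp(−rT) = exp(−0.069·0.1667) = 0.9886
Put-call parity: C − P = S − K·e^(−rT) = 330 − 340·0.9886 = 330 − 336.1240 = -6.1240
P = C − (C − P) = 24.89 − (-6.1240) = 31.0140

$31.01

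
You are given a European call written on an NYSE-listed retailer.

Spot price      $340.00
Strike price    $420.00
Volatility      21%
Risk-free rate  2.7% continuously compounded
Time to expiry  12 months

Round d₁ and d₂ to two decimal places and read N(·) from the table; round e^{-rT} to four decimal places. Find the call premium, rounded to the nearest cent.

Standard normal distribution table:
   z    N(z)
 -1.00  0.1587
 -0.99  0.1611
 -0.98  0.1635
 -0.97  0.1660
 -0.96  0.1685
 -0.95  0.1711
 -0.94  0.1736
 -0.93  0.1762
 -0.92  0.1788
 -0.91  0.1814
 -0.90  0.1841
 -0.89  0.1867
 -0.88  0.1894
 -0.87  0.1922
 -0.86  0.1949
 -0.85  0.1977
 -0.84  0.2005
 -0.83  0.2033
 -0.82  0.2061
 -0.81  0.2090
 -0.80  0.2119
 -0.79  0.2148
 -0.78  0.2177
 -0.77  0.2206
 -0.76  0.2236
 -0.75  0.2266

$8.16

T = 1;  σ√T = 0.2100
d₁ = [ln(340/420) + (0.027 + ½·0.21²)·1] / (σ√T) = (-0.2113 + 0.0490) / 0.2100 = -0.7727 ≈ -0.77
d₂ = -0.7727 − 0.2100 = -0.9827 ≈ -0.98
e^(−rT) = e^(−0.027·1) = 0.9734
C = 340·N(-0.77) − 420·0.9734·N(-0.98) = 340·0.2206 − 420·0.9734·0.1635 = 75.0040 − 66.8434 = 8.1606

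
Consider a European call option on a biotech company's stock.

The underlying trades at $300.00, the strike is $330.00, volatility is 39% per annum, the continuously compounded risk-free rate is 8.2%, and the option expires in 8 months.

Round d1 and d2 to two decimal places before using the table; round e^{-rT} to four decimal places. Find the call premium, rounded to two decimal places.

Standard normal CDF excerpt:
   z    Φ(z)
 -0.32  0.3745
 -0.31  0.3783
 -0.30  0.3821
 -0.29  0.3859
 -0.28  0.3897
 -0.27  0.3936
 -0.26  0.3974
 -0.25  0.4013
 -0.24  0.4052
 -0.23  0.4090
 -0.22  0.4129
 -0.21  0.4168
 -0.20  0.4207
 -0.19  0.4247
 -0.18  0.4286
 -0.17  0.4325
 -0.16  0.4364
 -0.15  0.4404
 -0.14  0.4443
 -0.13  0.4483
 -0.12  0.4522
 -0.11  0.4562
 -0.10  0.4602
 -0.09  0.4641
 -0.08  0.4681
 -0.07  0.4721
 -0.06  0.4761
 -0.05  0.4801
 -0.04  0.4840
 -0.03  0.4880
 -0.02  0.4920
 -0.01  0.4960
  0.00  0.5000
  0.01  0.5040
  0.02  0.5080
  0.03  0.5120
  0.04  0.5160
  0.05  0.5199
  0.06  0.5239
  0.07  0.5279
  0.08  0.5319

T = 0.6667;  σ√T = 0.3184
d₁ = [ln(300/330) + (0.082 + ½·0.39²)·0.6667] / (σ√T) = (-0.0953 + 0.1054) / 0.3184 = 0.0316 ⇒ 0.03
d₂ = 0.0316 − 0.3184 = -0.2869 ⇒ -0.29
exp(−rT) = exp(−0.082·0.6667) = 0.9468
N(d₁) = N(0.03) = 0.5120;  N(d₂) = N(-0.29) = 0.3859
C = 300·0.5120 − 330·0.9468·0.3859 = 153.6000 − 120.5721 = 33.0279

$33.03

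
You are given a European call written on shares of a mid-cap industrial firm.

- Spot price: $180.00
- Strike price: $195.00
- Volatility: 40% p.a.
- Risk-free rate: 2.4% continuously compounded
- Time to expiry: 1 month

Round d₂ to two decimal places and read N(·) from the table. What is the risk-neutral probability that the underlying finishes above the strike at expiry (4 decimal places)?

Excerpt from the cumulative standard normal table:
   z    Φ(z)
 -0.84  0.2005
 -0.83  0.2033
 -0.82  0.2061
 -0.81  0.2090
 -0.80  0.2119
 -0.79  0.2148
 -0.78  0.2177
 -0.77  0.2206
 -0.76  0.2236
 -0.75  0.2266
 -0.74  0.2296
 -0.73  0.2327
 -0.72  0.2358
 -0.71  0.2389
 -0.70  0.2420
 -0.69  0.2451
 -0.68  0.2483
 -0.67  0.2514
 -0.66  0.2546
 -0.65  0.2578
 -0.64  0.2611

0.2327

T = 0.08333;  σ√T = 0.1155
d₁ = [ln(180/195) + (0.024 + ½·0.4²)·0.08333] / (σ√T) = (-0.0800 + 0.0087) / 0.1155 = -0.6181 which rounds to -0.62
d₂ = -0.6181 − 0.1155 = -0.7336 which rounds to -0.73
Pr(exercise) under Q = N(d₂) = 0.2327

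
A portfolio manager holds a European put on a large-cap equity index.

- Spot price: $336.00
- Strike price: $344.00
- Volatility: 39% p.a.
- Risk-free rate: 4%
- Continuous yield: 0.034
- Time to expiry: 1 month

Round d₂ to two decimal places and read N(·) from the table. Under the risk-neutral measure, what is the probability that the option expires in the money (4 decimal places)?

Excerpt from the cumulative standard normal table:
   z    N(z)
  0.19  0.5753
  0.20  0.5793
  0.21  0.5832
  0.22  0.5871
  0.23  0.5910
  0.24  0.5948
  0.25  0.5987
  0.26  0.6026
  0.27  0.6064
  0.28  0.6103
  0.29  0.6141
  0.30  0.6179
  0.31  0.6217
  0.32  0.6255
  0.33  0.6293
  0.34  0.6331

T = 0.08333;  σ√T = 0.1126
d₁ = [ln(336/344) + (0.04 − 0.034 + 0.39²/2)·0.08333] / 0.1126 = [-0.0235 + 0.0068] / 0.1126 = -0.1483 ⇒ -0.15
d₂ = d₁ − σ√T = -0.1483 − 0.1126 = -0.2609 ⇒ -0.26
Pr(exercise) under Q = N(−d₂) = N(0.26) = 0.6026

0.6026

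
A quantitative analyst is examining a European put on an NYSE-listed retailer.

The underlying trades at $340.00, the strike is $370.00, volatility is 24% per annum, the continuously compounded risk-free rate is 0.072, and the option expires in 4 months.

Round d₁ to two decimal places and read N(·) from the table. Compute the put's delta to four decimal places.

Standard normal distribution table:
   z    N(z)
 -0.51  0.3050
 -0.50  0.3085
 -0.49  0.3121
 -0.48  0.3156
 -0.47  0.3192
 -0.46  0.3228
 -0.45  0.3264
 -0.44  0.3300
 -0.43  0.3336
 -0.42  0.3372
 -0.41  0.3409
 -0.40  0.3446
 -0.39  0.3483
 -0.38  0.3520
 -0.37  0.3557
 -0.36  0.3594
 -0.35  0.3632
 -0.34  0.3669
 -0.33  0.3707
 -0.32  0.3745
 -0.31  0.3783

-0.6443

T = 0.3333;  σ√T = 0.1386
d₁ = [ln(340/370) + (0.072 + ½·0.24²)·0.3333] / (σ√T) = (-0.0846 + 0.0336) / 0.1386 = -0.3678 ⇒ -0.37
N(d₁) = N(-0.37) = 0.3557
Δ_put = N(d₁) − 1 = 0.3557 − 1 = -0.6443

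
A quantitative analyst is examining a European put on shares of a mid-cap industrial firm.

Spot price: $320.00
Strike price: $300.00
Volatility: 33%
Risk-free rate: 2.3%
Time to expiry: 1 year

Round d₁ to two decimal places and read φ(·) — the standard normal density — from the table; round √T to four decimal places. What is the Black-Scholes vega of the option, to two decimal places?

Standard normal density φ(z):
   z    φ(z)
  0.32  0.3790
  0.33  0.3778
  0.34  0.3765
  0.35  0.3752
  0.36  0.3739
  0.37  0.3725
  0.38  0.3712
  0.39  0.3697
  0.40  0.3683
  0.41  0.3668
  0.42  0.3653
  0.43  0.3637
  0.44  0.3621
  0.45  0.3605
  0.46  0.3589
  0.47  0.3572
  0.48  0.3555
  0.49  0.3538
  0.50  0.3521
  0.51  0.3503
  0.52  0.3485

σ√T = 0.33·√1 = 0.3300
d₁ = [ln(320/300) + (0.023 + 0.33²/2)·1] / 0.3300 = [0.0645 + 0.0775] / 0.3300 = 0.4303 ≈ 0.43
√T = √1 = 1.0000
φ(d₁) = φ(0.43) = 0.3637
vega = S·φ(d₁)·√T = 320·0.3637·1.0000 = 116.3840

116.38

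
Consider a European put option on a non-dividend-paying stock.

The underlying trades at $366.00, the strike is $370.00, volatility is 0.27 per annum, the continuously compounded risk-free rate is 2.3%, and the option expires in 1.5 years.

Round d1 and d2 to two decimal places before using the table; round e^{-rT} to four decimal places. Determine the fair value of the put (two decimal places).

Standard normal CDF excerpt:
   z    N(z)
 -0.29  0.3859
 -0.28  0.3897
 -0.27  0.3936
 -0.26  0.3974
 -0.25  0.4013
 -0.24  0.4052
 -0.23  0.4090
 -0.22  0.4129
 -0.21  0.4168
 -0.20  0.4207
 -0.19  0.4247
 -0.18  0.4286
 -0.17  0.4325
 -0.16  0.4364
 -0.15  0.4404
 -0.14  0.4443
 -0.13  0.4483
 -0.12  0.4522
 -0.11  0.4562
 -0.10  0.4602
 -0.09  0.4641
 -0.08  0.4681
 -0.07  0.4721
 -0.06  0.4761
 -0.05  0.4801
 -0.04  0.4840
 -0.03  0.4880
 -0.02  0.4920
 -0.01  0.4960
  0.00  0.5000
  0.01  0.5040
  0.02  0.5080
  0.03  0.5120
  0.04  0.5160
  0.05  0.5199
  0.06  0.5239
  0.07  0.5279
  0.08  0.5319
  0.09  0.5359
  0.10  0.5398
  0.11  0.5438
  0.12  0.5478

σ√T = 0.27 × 1.2247 = 0.3307
d₁ = [ln(366/370) + (0.023 + ½·0.27²)·1.5] / (σ√T) = (-0.0109 + 0.0892) / 0.3307 = 0.2368 → 0.24
d₂ = 0.2368 − 0.3307 = -0.0939 → -0.09
exp(−rT) = exp(−0.023·1.5) = 0.9661
P = 370·0.9661·N(0.09) − 366·N(-0.24) = 370·0.9661·0.5359 − 366·0.4052 = 191.5612 − 148.3032 = 43.2580

$43.26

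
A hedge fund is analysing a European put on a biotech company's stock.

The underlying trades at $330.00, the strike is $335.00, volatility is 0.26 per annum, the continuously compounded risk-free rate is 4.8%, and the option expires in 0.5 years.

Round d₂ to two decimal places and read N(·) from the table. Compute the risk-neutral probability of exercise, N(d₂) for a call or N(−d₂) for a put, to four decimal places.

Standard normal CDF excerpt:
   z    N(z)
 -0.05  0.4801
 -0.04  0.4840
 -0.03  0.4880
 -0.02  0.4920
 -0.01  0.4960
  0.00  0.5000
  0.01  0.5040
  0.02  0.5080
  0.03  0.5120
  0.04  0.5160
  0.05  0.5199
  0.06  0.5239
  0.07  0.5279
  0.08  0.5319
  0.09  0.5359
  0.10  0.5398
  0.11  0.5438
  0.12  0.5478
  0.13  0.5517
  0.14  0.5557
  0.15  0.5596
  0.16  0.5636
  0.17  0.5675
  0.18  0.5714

0.5160

T = 0.5;  σ√T = 0.1838
d₁ = [ln(330/335) + (0.048 + 0.26²/2)·0.5] / 0.1838 = [-0.0150 + 0.0409] / 0.1838 = 0.1407 ⇒ 0.14
d₂ = d₁ − σ√T = 0.1407 − 0.1838 = -0.0432 ⇒ -0.04
Pr(exercise) under Q = N(−d₂) = N(0.04) = 0.5160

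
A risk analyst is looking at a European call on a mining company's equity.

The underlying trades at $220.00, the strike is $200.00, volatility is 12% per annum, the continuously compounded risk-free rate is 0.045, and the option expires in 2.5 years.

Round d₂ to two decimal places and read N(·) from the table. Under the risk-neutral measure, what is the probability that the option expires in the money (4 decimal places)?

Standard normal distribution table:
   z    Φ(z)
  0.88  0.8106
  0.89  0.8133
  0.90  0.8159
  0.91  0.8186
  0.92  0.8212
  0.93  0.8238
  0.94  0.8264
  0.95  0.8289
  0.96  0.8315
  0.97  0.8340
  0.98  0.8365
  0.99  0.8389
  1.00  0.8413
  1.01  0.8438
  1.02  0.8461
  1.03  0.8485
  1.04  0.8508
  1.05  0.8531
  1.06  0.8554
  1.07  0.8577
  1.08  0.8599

0.8413

σ√T = 0.12 × 1.5811 = 0.1897
d₁ = [ln(220/200) + (0.045 + ½·0.12²)·2.5] / (σ√T) = (0.0953 + 0.1305) / 0.1897 = 1.1901 ≈ 1.19
d₂ = 1.1901 − 0.1897 = 1.0004 ≈ 1.00
Risk-neutral Pr[S_T > K] = N(d₂) = N(1.00) = 0.8413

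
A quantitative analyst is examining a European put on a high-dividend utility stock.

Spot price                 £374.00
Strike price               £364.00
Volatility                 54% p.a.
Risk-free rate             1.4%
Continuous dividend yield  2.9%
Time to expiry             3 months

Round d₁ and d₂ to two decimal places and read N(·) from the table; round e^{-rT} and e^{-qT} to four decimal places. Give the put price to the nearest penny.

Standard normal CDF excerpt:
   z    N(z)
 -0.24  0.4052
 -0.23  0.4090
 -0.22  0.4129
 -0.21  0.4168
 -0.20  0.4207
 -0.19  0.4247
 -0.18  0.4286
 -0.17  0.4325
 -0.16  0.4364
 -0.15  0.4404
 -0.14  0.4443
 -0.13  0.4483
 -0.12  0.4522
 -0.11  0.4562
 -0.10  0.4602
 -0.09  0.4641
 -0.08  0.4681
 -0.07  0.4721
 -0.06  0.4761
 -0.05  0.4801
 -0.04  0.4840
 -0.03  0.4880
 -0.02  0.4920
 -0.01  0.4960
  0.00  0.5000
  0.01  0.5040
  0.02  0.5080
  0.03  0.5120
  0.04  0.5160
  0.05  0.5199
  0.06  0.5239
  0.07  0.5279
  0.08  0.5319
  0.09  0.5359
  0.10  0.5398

£35.27

T = 0.25;  σ√T = 0.2700
d₁ = [ln(374/364) + (0.014 − 0.029 + 0.54²/2)·0.25] / 0.2700 = [0.0271 + 0.0327] / 0.2700 = 0.2215 → 0.22
d₂ = d₁ − σ√T = 0.2215 − 0.2700 = -0.0485 → -0.05
exp(−qT) = exp(−0.029·0.25) = 0.9928;  exp(−rT) = exp(−0.014·0.25) = 0.9965
N(−d₂) = N(0.05) = 0.5199;  N(−d₁) = N(-0.22) = 0.4129
P = 364·0.9965·0.5199 − 374·0.9928·0.4129 = 188.5812 − 153.3127 = 35.2685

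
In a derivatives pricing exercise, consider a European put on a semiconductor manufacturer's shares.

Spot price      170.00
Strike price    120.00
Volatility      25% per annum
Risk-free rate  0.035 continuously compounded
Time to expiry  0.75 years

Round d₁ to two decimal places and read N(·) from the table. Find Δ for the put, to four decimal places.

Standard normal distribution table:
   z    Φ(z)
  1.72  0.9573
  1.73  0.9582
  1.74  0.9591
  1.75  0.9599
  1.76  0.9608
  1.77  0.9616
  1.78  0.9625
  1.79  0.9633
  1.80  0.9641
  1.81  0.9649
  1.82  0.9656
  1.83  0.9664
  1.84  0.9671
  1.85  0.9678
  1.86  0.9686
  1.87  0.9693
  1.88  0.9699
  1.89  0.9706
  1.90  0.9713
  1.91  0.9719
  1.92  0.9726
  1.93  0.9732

σ√T = 0.25·√0.75 = 0.2165
ln(S/K) + (r + σ²/2)T = ln(170/120) + (0.035 + 0.25²/2)·0.75 = 0.3483 + 0.0497 = 0.3980
d₁ = 0.3980 / 0.2165 = 1.8383 which rounds to 1.84
N(d₁) = N(1.84) = 0.9671
Δ_put = N(d₁) − 1 = 0.9671 − 1 = -0.0329

-0.0329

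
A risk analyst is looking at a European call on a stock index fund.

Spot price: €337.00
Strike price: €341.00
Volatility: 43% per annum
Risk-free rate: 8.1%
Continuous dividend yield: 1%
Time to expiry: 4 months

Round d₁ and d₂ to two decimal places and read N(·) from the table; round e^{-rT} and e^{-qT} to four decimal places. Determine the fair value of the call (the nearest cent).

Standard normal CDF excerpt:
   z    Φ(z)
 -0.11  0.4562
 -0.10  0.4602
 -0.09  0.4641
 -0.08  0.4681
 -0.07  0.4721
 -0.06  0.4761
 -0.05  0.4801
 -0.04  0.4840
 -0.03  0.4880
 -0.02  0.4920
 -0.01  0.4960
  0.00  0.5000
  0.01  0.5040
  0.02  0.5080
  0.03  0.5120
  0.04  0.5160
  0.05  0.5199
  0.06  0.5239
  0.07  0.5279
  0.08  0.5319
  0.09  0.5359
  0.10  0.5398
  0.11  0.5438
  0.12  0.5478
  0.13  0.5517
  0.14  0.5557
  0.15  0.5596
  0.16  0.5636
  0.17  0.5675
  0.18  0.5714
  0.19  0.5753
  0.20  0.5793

σ√T = 0.43 × 0.5774 = 0.2483
ln(S/K) + (r − q + σ²/2)T = ln(337/341) + (0.081 − 0.01 + 0.43²/2)·0.3333 = -0.0118 + 0.0545 = 0.0427
d₁ = 0.0427 / 0.2483 = 0.1719 ≈ 0.17
d₂ = d₁ − σ√T = 0.1719 − 0.2483 = -0.0763 ≈ -0.08
e^(−qT) = e^(−0.01·0.3333) = 0.9967;  e^(−rT) = e^(−0.081·0.3333) = 0.9734
C = 337·0.9967·N(0.17) − 341·0.9734·N(-0.08) = 337·0.9967·0.5675 − 341·0.9734·0.4681 = 190.6164 − 155.3762 = 35.2402

€35.24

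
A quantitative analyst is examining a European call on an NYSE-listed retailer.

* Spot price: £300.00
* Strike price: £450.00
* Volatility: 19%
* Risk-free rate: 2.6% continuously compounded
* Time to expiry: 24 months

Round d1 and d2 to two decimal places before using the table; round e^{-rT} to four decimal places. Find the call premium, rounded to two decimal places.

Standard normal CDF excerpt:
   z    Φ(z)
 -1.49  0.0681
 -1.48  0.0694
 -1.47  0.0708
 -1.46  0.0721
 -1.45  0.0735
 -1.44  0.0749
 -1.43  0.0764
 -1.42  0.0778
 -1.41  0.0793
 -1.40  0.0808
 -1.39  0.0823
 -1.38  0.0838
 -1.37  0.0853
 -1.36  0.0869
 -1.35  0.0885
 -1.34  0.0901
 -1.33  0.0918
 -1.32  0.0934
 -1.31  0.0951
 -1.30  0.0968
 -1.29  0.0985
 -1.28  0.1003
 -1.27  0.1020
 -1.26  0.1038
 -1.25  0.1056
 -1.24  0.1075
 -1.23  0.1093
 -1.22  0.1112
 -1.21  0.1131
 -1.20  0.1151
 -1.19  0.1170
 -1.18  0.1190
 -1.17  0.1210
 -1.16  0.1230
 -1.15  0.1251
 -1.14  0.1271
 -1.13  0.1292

£4.30

T = 2;  σ√T = 0.2687
d₁ = [ln(300/450) + (0.026 + ½·0.19²)·2] / (σ√T) = (-0.4055 + 0.0881) / 0.2687 = -1.1811 which rounds to -1.18
d₂ = -1.1811 − 0.2687 = -1.4498 which rounds to -1.45
e^(−rT) = e^(−0.026·2) = 0.9493
N(d₁) = N(-1.18) = 0.1190;  N(d₂) = N(-1.45) = 0.0735
C = 300·0.1190 − 450·0.9493·0.0735 = 35.7000 − 31.3981 = 4.3019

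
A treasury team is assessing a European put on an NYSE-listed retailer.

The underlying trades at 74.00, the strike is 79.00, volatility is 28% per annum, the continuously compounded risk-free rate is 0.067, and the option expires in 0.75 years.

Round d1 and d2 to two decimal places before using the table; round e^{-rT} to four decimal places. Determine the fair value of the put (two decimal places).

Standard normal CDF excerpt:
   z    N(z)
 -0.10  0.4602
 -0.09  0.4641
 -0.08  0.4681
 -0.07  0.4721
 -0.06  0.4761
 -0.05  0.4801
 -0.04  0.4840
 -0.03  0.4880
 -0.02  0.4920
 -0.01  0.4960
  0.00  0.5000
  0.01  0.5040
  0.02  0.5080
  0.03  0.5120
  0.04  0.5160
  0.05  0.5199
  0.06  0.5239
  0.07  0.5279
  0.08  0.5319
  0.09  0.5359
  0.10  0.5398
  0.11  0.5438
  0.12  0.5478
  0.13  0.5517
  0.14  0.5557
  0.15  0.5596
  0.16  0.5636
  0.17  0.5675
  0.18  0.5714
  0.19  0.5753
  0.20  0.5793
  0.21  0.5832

T = 0.75;  σ√T = 0.2425
d₁ = [ln(74/79) + (0.067 + 0.28²/2)·0.75] / 0.2425 = [-0.0654 + 0.0797] / 0.2425 = 0.0588 → 0.06
d₂ = d₁ − σ√T = 0.0588 − 0.2425 = -0.1837 → -0.18
exp(−rT) = exp(−0.067·0.75) = 0.9510
P = 79·0.9510·N(0.18) − 74·N(-0.06) = 79·0.9510·0.5714 − 74·0.4761 = 42.9287 − 35.2314 = 7.6973

7.70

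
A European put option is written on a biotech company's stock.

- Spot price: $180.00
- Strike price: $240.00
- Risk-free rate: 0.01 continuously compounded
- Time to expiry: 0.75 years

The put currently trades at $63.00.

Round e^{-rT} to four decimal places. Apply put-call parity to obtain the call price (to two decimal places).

$4.80

exp(−rT) = exp(−0.01·0.75) = 0.9925
Put-call parity: C − P = S − K·e^(−rT) = 180 − 240·0.9925 = 180 − 238.2000 = -58.2000
C = P + (C − P) = 63.00 + (-58.2000) = 4.8000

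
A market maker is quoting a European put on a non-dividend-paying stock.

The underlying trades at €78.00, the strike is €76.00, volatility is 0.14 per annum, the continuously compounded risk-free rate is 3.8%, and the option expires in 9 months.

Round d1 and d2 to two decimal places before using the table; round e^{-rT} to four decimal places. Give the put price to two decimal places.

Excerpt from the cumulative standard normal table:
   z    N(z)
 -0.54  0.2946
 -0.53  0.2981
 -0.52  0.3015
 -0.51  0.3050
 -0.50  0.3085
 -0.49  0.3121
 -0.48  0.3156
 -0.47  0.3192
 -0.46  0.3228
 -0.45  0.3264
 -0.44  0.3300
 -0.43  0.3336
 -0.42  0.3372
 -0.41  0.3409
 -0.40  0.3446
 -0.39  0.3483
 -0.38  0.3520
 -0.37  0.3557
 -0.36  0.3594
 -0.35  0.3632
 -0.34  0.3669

σ√T = 0.14·√0.75 = 0.1212
d₁ = [ln(78/76) + (0.038 + 0.14²/2)·0.75] / 0.1212 = [0.0260 + 0.0358] / 0.1212 = 0.5099 ⇒ 0.51
d₂ = d₁ − σ√T = 0.5099 − 0.1212 = 0.3887 ⇒ 0.39
exp(−rT) = exp(−0.038·0.75) = 0.9719
N(−d₂) = N(-0.39) = 0.3483;  N(−d₁) = N(-0.51) = 0.3050
P = 76·0.9719·0.3483 − 78·0.3050 = 25.7270 − 23.7900 = 1.9370

€1.94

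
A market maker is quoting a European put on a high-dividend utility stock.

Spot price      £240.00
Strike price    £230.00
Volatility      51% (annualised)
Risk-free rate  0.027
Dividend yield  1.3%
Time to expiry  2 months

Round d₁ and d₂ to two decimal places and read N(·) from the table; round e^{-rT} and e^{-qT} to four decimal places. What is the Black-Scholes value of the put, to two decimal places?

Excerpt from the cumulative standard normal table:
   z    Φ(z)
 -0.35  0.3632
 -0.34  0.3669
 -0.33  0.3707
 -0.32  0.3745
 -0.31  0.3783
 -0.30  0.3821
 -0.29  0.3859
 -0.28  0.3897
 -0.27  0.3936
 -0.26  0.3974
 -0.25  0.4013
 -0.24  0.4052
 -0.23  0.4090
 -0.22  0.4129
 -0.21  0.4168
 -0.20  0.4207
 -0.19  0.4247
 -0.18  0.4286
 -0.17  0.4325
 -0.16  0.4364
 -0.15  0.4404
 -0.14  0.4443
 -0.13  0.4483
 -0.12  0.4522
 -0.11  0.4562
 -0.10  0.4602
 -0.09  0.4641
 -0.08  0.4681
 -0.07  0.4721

σ√T = 0.51·√0.1667 = 0.2082
d₁ = [ln(240/230) + (0.027 − 0.013 + ½·0.51²)·0.1667] / (σ√T) = (0.0426 + 0.0240) / 0.2082 = 0.3197 ≈ 0.32
d₂ = 0.3197 − 0.2082 = 0.1115 ≈ 0.11
e^(−qT) = e^(−0.013·0.1667) = 0.9978;  e^(−rT) = e^(−0.027·0.1667) = 0.9955
P = 230·0.9955·N(-0.11) − 240·0.9978·N(-0.32) = 230·0.9955·0.4562 − 240·0.9978·0.3745 = 104.4538 − 89.6823 = 14.7716

£14.77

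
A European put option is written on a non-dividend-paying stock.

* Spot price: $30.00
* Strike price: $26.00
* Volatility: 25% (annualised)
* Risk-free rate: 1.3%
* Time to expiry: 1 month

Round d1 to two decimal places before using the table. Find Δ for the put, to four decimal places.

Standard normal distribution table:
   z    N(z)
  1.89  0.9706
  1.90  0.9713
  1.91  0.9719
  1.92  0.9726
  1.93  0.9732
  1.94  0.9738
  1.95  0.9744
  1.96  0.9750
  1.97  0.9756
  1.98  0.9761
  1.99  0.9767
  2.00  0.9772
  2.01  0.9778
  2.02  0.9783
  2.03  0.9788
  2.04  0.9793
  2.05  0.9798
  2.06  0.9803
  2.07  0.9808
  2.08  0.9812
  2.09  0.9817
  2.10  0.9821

T = 0.08333;  σ√T = 0.0722
d₁ = [ln(30/26) + (0.013 + ½·0.25²)·0.08333] / (σ√T) = (0.1431 + 0.0037) / 0.0722 = 2.0340 ≈ 2.03
N(d₁) = N(2.03) = 0.9788
Δ_put = N(d₁) − 1 = 0.9788 − 1 = -0.0212

-0.0212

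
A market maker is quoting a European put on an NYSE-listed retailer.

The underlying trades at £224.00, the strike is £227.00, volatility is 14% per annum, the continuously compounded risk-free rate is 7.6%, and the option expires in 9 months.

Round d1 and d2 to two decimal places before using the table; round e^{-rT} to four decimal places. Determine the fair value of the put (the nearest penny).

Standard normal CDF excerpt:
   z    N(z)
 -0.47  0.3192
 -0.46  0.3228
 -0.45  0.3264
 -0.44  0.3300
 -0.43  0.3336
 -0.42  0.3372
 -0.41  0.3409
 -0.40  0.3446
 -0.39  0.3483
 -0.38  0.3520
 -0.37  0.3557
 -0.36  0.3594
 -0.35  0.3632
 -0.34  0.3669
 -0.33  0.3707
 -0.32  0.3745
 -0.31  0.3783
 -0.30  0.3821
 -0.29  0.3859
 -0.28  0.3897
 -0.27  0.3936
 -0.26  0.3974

£6.40

T = 0.75;  σ√T = 0.1212
ln(S/K) + (r + σ²/2)T = ln(224/227) + (0.076 + 0.14²/2)·0.75 = -0.0133 + 0.0644 = 0.0510
d₁ = 0.0510 / 0.1212 = 0.4210 ⇒ 0.42
d₂ = d₁ − σ√T = 0.4210 − 0.1212 = 0.2998 ⇒ 0.30
e^(−rT) = e^(−0.076·0.75) = 0.9446
P = 227·0.9446·N(-0.30) − 224·N(-0.42) = 227·0.9446·0.3821 − 224·0.3372 = 81.9315 − 75.5328 = 6.3987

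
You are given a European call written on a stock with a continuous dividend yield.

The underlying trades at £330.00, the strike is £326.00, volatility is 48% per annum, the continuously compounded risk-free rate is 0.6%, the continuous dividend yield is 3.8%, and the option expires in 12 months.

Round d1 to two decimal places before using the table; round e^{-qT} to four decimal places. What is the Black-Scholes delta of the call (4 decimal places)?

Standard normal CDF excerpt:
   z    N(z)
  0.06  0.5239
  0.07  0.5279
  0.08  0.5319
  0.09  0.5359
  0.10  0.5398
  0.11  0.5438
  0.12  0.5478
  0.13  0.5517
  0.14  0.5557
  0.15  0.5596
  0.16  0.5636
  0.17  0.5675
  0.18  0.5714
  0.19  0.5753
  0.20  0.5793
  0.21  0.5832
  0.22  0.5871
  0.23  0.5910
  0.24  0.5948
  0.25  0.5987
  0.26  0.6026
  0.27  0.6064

σ√T = 0.48 × 1.0000 = 0.4800
ln(S/K) + (r − q + σ²/2)T = ln(330/326) + (0.006 − 0.038 + 0.48²/2)·1 = 0.0122 + 0.0832 = 0.0954
d₁ = 0.0954 / 0.4800 = 0.1987 → 0.20
N(d₁) = N(0.20) = 0.5793
Δ_call = exp(−qT)·N(d₁) = 0.9627·0.5793 = 0.5577

0.5577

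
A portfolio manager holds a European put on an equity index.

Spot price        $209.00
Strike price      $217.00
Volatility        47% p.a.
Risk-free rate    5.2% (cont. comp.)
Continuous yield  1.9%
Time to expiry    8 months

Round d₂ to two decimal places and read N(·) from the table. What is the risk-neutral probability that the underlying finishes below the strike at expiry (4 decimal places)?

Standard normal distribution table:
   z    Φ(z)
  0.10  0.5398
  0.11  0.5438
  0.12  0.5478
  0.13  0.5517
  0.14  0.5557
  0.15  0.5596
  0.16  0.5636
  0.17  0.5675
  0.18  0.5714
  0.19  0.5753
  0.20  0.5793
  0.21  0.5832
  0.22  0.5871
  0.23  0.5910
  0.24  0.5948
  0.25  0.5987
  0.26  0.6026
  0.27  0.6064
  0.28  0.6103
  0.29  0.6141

σ√T = 0.47·√0.6667 = 0.3838
d₁ = [ln(209/217) + (0.052 − 0.019 + ½·0.47²)·0.6667] / (σ√T) = (-0.0376 + 0.0956) / 0.3838 = 0.1513 → 0.15
d₂ = 0.1513 − 0.3838 = -0.2324 → -0.23
Risk-neutral Pr[S_T < K] = N(−d₂) = N(0.23) = 0.5910

0.5910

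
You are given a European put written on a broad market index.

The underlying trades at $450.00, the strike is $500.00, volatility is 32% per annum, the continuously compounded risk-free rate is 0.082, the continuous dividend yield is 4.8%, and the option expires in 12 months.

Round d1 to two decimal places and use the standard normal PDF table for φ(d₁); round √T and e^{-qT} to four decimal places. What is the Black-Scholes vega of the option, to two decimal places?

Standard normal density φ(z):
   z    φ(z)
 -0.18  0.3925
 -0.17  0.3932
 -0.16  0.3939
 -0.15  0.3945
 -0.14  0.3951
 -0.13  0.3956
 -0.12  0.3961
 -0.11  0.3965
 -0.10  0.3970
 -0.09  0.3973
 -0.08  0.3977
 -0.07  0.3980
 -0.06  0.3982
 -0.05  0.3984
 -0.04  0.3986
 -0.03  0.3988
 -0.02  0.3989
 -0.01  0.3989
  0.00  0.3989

170.79

σ√T = 0.32·√1 = 0.3200
d₁ = [ln(450/500) + (0.082 − 0.048 + ½·0.32²)·1] / (σ√T) = (-0.1054 + 0.0852) / 0.3200 = -0.0630 ⇒ -0.06
√T = √1 = 1.0000
φ(d₁) = φ(-0.06) = 0.3982
e^(−qT) = e^(−0.048·1) = 0.9531
vega = S·e^(−qT)·φ(d₁)·√T = 450·0.9531·0.3982·1.0000 = 170.7860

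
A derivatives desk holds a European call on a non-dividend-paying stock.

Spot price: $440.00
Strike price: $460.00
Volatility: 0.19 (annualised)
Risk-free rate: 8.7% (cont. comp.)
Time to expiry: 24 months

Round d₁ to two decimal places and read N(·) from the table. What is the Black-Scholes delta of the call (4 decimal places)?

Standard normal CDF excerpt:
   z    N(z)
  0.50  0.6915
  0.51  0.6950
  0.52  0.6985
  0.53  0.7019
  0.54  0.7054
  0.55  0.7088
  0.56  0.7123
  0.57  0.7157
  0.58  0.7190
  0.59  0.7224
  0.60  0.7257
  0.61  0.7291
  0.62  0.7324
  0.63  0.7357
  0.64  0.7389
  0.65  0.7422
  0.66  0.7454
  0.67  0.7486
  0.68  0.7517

0.7324

T = 2;  σ√T = 0.2687
d₁ = [ln(440/460) + (0.087 + 0.19²/2)·2] / 0.2687 = [-0.0445 + 0.2101] / 0.2687 = 0.6165 ⇒ 0.62
N(d₁) = N(0.62) = 0.7324
Δ_call = N(d₁) = 0.7324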